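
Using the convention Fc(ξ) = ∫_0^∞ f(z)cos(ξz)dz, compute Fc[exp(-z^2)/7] sqrt(pi)*exp(-ξ^2/4)/14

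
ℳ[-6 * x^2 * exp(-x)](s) -6 * gamma(s+2)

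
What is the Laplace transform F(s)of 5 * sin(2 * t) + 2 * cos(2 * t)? 2 * s/(s^2 + 4) + 10/(s^2 + 4)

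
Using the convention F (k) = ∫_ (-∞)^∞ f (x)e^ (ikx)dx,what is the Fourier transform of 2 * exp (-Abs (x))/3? 4/ (3 * (k^2 + 1))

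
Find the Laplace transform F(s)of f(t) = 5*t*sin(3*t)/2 15*s/(s^2 + 9)^2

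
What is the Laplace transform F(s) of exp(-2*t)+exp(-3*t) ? 1/(s+2)+1/(s+3) 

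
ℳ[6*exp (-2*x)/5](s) 6*gamma (s)/ (5*2^s)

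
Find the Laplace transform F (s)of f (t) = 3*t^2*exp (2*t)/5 6/ (5*(s - 2)^3)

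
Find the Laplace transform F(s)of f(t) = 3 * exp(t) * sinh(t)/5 3/(5 * s * (s - 2))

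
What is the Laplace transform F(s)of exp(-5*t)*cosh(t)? (s + 5)/((s + 5)^2 - 1)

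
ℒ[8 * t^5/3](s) 320/s^6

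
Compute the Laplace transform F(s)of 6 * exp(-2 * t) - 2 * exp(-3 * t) 6/(s + 2) - 2/(s + 3)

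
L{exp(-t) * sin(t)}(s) 1/((s + 1)^2 + 1)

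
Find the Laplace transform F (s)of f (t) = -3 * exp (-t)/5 -3/ (5 * s + 5)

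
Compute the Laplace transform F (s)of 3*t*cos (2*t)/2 3*(s^2 - 4)/ (2*(s^2 + 4)^2)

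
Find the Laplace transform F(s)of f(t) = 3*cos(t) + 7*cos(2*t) 7*s/(s^2 + 4) + 3*s/(s^2 + 1)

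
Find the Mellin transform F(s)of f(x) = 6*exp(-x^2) 3*gamma(s/2)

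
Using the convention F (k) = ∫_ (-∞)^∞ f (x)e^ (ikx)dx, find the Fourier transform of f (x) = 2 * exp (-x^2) 2 * sqrt (pi) * exp (-k^2/4)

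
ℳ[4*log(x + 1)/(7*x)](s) -4*pi*csc(pi*s)/(7*s - 7)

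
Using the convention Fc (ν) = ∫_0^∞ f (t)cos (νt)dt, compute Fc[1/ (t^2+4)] pi*exp (-2*ν)/4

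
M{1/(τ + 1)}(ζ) pi*csc(pi*ζ)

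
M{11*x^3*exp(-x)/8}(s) 11*gamma(s+3)/8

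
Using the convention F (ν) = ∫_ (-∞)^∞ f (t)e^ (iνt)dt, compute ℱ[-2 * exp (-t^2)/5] -2 * sqrt (pi) * exp (-ν^2/4)/5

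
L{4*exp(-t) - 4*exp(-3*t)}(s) 4/(s + 1) - 4/(s + 3)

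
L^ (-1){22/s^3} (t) 11 * t^2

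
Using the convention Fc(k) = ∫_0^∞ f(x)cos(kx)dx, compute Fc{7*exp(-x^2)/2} 7*sqrt(pi)*exp(-k^2/4)/4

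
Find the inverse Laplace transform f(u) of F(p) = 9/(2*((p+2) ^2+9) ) 3*exp(-2*u)*sin(3*u) /2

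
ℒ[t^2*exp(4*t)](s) 2/(s - 4)^3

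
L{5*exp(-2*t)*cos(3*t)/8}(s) 5*(s + 2)/(8*((s + 2)^2 + 9))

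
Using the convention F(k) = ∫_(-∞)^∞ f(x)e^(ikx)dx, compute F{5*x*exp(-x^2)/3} 5*I*sqrt(pi)*k*exp(-k^2/4)/6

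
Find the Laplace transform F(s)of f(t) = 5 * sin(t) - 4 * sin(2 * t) 5/(s^2 + 1) - 8/(s^2 + 4)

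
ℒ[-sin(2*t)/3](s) -2/(3*s^2+12)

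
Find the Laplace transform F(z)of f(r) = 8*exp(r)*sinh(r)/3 8/(3*z*(z - 2))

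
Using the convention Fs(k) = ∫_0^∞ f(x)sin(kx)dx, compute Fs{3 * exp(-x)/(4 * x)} 3 * atan(k)/4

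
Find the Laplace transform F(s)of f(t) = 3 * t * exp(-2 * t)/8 3/(8 * (s + 2)^2)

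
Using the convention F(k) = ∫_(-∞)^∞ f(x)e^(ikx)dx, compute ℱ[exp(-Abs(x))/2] 1/(k^2 + 1)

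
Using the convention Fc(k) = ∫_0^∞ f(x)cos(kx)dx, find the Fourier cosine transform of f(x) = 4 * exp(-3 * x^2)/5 2 * sqrt(3) * sqrt(pi) * exp(-k^2/12)/15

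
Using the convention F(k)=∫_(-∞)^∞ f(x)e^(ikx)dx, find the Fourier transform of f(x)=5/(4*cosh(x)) 5*pi/(4*cosh(pi*k/2))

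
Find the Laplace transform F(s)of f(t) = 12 12/s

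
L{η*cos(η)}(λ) (λ^2 - 1)/(λ^2 + 1)^2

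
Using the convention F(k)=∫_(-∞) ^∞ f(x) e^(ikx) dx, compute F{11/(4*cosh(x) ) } 11*pi/(4*cosh(pi*k/2) ) 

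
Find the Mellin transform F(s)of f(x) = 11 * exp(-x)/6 11 * gamma(s)/6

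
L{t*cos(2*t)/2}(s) (s^2 - 4)/(2*(s^2 + 4)^2)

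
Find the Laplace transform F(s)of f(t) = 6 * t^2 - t 12/s^3 - 1/s^2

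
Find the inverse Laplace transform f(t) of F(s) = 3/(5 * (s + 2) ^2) 3 * t * exp(-2 * t) /5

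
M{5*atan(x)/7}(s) -5*pi*sec(pi*s/2)/(14*s)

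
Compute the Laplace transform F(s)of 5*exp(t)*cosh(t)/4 5*(s - 1)/(4*s*(s - 2))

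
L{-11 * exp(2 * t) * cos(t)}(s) 11 * (2 - s)/((s - 2)^2 + 1)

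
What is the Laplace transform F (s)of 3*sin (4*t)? 12/ (s^2+16)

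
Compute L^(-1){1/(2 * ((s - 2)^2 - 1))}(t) exp(2 * t) * sinh(t)/2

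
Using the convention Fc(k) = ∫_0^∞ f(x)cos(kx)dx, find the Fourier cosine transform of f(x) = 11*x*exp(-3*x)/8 11*(9 - k^2)/(8*(k^2 + 9)^2)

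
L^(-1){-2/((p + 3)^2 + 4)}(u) -exp(-3*u)*sin(2*u)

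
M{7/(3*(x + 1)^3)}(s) 7*pi*(s - 2)*(s - 1)/(6*sin(pi*s))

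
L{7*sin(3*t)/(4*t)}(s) 7*atan(3/s)/4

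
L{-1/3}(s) -1/(3*s)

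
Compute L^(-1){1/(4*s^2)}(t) t/4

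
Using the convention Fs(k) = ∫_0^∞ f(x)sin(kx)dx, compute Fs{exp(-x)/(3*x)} atan(k)/3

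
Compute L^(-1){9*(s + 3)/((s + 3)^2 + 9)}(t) 9*exp(-3*t)*cos(3*t)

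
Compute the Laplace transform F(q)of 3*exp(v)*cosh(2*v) 3*(q - 1)/((q - 1)^2 - 4)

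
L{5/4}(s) 5/(4 * s)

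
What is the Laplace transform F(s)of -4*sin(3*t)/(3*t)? -4*atan(3/s)/3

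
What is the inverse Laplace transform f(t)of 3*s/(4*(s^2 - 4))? 3*cosh(2*t)/4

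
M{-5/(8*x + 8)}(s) -5*pi*csc(pi*s)/8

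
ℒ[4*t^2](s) 8/s^3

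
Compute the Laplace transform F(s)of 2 2/s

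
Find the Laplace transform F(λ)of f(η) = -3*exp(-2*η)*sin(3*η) -9/((λ+2)^2+9)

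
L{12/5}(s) 12/(5 * s)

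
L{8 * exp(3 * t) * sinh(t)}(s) 8/((s - 3)^2 - 1)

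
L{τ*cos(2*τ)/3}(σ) (σ^2 - 4)/(3*(σ^2 + 4)^2)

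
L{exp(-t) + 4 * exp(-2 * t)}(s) 1/(s + 1) + 4/(s + 2)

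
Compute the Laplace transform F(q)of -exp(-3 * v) -1/(q + 3)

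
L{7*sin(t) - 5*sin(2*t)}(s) 7/(s^2 + 1) - 10/(s^2 + 4)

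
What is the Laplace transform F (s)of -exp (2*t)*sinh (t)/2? -1/ (2*(s - 2)^2 - 2)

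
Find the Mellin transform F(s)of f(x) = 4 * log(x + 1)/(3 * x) -4 * pi * csc(pi * s)/(3 * s - 3)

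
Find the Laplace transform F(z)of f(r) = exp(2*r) 1/(z - 2)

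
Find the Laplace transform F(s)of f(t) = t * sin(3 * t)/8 3 * s/(4 * (s^2 + 9)^2)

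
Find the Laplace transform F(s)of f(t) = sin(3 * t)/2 3/(2 * (s^2 + 9))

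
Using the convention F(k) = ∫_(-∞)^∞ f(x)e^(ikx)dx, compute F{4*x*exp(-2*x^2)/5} sqrt(2)*I*sqrt(pi)*k*exp(-k^2/8)/10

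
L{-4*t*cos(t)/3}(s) 4*(1 - s^2)/(3*(s^2+1)^2)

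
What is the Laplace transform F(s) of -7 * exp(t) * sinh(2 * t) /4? -7/(2 * (s - 1) ^2 - 8) 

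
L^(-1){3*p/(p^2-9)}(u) 3*cosh(3*u)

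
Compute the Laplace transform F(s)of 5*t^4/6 20/s^5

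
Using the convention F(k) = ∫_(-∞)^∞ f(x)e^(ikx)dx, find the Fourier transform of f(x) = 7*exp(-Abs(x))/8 7/(4*(k^2 + 1))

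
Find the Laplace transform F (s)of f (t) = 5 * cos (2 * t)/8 5 * s/ (8 * (s^2 + 4))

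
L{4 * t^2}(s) 8/s^3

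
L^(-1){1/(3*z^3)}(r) r^2/6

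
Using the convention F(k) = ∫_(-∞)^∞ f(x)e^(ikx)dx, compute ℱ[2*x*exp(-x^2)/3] I*sqrt(pi)*k*exp(-k^2/4)/3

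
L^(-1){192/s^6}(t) 8 * t^5/5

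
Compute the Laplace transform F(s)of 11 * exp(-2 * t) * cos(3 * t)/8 11 * (s + 2)/(8 * ((s + 2)^2 + 9))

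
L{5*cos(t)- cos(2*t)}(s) 5*s/(s^2 + 1)- s/(s^2 + 4)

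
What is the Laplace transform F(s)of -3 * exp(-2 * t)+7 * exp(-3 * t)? 7/(s+3)-3/(s+2)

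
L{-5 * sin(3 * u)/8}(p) -15/(8 * p^2 + 72)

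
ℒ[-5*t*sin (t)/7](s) -10*s/ (7*(s^2 + 1)^2)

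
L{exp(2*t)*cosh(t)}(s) (s - 2)/((s - 2)^2 - 1)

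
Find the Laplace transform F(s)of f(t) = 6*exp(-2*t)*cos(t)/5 6*(s + 2)/(5*((s + 2)^2 + 1))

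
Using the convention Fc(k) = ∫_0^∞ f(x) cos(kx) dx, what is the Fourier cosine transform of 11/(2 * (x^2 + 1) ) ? 11 * pi * exp(-k) /4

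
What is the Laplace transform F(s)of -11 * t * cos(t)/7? 11 * (1 - s^2)/(7 * (s^2 + 1)^2)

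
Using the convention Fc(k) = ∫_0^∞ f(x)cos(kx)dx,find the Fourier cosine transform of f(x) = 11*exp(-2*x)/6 11/(3*(k^2 + 4))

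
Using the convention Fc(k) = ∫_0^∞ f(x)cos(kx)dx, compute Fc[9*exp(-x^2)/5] 9*sqrt(pi)*exp(-k^2/4)/10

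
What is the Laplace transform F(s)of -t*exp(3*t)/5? -1/(5*(s - 3)^2)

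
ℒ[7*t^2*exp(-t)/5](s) 14/(5*(s + 1)^3)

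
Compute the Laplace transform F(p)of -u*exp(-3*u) -1/(p + 3)^2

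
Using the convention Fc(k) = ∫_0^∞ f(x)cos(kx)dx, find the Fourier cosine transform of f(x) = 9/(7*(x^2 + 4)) 9*pi*exp(-2*k)/28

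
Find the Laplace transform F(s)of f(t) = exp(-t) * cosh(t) (s + 1)/(s * (s + 2))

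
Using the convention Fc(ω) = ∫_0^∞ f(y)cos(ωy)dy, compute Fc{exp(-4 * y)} 4/(ω^2 + 16)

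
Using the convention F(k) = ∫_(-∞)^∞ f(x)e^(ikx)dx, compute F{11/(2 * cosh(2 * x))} 11 * pi/(4 * cosh(pi * k/4))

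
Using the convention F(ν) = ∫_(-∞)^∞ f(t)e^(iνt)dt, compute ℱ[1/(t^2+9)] pi*exp(-3*Abs(ν))/3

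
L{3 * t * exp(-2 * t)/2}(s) 3/(2 * (s + 2)^2)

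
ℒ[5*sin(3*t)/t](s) 5*atan(3/s)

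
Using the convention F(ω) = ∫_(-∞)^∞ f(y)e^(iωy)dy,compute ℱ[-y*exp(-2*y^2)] -sqrt(2)*I*sqrt(pi)*ω*exp(-ω^2/8)/8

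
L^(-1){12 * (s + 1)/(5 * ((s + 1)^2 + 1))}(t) 12 * exp(-t) * cos(t)/5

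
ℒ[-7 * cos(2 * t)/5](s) -7 * s/(5 * s^2 + 20)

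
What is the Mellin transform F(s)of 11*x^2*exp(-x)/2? 11*gamma(s + 2)/2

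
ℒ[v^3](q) 6/q^4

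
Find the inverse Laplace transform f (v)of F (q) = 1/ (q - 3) exp (3*v)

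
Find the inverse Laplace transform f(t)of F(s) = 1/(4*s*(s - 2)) exp(t)*sinh(t)/4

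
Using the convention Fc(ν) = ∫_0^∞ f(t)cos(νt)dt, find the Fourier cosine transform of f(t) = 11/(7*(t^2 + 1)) 11*pi*exp(-ν)/14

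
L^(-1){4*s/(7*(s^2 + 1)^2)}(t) 2*t*sin(t)/7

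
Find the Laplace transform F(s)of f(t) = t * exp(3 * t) (s - 3)^(-2)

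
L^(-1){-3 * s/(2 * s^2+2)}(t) -3 * cos(t)/2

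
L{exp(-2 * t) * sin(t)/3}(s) 1/(3 * ((s + 2)^2 + 1))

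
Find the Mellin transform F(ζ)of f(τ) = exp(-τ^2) gamma(ζ/2)/2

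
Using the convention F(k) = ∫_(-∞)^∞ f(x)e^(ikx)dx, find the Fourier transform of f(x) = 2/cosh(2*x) pi/cosh(pi*k/4)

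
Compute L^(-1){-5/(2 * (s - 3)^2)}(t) -5 * t * exp(3 * t)/2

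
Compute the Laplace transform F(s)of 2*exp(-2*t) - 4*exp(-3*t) 2/(s + 2) - 4/(s + 3)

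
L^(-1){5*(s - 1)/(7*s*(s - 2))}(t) 5*exp(t)*cosh(t)/7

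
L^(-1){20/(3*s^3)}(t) 10*t^2/3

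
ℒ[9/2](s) 9/(2 * s)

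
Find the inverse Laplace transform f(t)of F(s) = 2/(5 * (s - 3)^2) 2 * t * exp(3 * t)/5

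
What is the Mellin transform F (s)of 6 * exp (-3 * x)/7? 6 * gamma (s)/ (7 * 3^s)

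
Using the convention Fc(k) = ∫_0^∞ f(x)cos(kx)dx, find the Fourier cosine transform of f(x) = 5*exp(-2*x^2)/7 5*sqrt(2)*sqrt(pi)*exp(-k^2/8)/28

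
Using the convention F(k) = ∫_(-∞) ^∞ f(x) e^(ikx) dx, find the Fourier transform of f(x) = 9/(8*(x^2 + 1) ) 9*pi*exp(-Abs(k) ) /8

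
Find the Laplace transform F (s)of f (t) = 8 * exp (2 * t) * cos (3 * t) 8 * (s - 2)/ ( (s - 2)^2 + 9)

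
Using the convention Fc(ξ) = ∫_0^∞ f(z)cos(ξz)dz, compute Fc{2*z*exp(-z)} 2*(1 - ξ^2)/(ξ^2+1)^2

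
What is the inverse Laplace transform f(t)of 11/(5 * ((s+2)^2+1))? 11 * exp(-2 * t) * sin(t)/5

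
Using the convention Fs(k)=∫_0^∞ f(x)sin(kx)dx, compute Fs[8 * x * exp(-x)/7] 16 * k/(7 * (k^2 + 1)^2)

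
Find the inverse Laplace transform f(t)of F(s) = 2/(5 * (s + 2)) 2 * exp(-2 * t)/5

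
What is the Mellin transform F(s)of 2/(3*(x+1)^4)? gamma(s)*gamma(4 - s)/9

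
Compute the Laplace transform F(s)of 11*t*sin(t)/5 22*s/(5*(s^2 + 1)^2)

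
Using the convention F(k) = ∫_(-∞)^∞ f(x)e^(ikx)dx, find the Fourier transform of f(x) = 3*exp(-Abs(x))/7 6/(7*(k^2 + 1))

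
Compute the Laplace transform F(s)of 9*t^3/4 27/(2*s^4)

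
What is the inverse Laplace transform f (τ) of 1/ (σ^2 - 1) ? sinh (τ) 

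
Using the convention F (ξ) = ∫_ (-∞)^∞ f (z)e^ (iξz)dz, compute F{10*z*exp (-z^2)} 5*I*sqrt (pi)*ξ*exp (-ξ^2/4)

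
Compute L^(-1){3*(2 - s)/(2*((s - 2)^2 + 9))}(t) -3*exp(2*t)*cos(3*t)/2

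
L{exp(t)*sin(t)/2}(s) 1/(2*((s - 1)^2+1))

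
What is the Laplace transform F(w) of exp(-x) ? 1/(w + 1) 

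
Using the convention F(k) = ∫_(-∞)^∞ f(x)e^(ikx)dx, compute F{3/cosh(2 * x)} 3 * pi/(2 * cosh(pi * k/4))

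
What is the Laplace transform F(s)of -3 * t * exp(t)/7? -3/(7 * (s - 1)^2)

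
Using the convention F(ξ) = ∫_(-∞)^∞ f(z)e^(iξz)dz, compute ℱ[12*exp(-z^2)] 12*sqrt(pi)*exp(-ξ^2/4)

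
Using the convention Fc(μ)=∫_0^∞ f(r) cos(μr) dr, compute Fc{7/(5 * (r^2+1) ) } 7 * pi * exp(-μ) /10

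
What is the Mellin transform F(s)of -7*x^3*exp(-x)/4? -7*gamma(s + 3)/4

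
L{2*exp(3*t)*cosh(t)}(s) 2*(s - 3)/((s - 3)^2-1)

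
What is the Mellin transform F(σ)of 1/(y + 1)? pi * csc(pi * σ)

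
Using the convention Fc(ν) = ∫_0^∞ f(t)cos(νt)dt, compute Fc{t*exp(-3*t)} (9 - ν^2)/(ν^2+9)^2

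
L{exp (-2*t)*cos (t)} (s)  (s + 2)/ ( (s + 2)^2 + 1)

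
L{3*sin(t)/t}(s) 3*atan(1/s)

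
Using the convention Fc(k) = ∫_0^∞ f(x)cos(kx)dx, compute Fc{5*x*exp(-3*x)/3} 5*(9 - k^2)/(3*(k^2 + 9)^2)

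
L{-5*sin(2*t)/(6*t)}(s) -5*atan(2/s)/6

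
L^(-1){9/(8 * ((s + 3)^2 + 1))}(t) 9 * exp(-3 * t) * sin(t)/8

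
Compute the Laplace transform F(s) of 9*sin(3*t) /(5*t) 9*atan(3/s) /5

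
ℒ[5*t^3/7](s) 30/(7*s^4)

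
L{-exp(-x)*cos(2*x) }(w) (-w - 1) /((w + 1) ^2 + 4) 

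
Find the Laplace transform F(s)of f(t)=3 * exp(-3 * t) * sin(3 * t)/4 9/(4 * ((s + 3)^2 + 9))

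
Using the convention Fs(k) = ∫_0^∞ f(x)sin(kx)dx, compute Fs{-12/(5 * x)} -6 * pi/5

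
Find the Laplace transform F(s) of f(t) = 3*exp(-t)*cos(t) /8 3*(s+1) /(8*((s+1) ^2+1) ) 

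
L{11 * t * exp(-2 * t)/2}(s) 11/(2 * (s + 2)^2)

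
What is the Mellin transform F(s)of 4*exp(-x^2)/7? 2*gamma(s/2)/7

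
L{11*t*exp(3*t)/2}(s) 11/(2*(s - 3)^2)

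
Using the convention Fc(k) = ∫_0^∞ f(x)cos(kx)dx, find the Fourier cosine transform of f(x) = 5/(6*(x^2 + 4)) 5*pi*exp(-2*k)/24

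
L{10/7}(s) 10/(7*s)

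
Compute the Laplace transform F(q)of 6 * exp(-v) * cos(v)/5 6 * (q + 1)/(5 * ((q + 1)^2 + 1))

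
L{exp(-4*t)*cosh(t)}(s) (s + 4)/((s + 4)^2 - 1)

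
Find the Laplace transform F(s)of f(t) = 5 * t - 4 5/s^2 - 4/s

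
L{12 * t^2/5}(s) 24/(5 * s^3)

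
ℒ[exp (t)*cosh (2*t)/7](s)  (s - 1)/ (7*( (s - 1)^2 - 4))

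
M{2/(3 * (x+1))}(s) 2 * pi * csc(pi * s)/3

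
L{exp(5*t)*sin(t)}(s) 1/((s - 5)^2 + 1)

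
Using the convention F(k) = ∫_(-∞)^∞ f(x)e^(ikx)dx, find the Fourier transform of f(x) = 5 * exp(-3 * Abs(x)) 30/(k^2 + 9)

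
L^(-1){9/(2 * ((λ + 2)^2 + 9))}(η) 3 * exp(-2 * η) * sin(3 * η)/2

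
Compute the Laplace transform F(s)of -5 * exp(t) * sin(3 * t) -15/((s - 1)^2+9)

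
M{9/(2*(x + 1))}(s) 9*pi*csc(pi*s)/2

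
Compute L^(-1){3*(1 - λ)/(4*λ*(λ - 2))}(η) -3*exp(η)*cosh(η)/4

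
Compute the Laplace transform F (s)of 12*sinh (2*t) 24/ (s^2 - 4)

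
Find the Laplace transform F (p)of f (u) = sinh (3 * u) 3/ (p^2 - 9)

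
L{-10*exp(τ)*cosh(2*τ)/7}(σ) 10*(1 - σ)/(7*((σ - 1)^2 - 4))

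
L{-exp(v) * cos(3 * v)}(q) (1 - q)/((q - 1)^2 + 9)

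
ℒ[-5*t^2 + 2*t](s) 2/s^2 - 10/s^3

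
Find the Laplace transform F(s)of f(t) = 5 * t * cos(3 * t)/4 5 * (s^2 - 9)/(4 * (s^2 + 9)^2)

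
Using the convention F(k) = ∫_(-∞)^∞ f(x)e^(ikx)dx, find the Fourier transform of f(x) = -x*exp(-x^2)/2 -I*sqrt(pi)*k*exp(-k^2/4)/4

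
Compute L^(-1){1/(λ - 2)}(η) exp(2*η)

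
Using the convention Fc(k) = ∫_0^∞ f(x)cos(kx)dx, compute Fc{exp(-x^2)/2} sqrt(pi)*exp(-k^2/4)/4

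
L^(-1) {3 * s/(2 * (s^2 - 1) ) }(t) 3 * cosh(t) /2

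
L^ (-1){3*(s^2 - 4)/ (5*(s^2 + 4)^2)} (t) 3*t*cos (2*t)/5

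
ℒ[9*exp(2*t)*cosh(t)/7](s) 9*(s - 2)/(7*((s - 2)^2 - 1))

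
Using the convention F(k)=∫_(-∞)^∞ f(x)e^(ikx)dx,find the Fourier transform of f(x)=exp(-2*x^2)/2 sqrt(2)*sqrt(pi)*exp(-k^2/8)/4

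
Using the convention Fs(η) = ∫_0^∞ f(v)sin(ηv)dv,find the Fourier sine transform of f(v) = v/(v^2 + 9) pi * exp(-3 * η)/2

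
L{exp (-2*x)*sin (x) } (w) 1/ ( (w + 2) ^2 + 1) 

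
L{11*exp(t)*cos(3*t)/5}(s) 11*(s - 1)/(5*((s - 1)^2+9))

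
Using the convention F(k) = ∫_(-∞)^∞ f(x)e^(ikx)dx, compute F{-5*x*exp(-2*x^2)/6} -5*sqrt(2)*I*sqrt(pi)*k*exp(-k^2/8)/48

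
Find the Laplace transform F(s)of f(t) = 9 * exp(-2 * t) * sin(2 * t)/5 18/(5 * ((s + 2)^2 + 4))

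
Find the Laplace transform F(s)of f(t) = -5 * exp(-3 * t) -5/(s + 3)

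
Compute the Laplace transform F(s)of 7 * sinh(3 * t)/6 7/(2 * (s^2 - 9))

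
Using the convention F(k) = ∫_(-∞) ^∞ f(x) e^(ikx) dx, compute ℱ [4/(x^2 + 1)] 4*pi*exp(-Abs(k) ) 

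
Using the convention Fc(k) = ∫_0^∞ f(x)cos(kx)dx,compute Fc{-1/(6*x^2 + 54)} -pi*exp(-3*k)/36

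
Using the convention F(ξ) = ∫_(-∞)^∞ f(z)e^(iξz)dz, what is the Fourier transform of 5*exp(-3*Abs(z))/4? 15/(2*(ξ^2 + 9))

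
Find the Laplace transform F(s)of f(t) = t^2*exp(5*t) 2/(s - 5)^3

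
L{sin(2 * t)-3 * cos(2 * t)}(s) 2/(s^2 + 4)-3 * s/(s^2 + 4)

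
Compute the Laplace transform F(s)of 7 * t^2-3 14/s^3-3/s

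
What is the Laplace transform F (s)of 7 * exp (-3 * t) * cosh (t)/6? 7 * (s + 3)/ (6 * ( (s + 3)^2 - 1))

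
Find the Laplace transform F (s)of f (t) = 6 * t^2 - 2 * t 12/s^3 - 2/s^2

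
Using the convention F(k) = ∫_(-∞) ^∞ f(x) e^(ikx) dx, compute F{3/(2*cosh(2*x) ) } 3*pi/(4*cosh(pi*k/4) ) 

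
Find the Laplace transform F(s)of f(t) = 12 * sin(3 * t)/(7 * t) 12 * atan(3/s)/7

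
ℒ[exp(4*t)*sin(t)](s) 1/((s - 4)^2 + 1)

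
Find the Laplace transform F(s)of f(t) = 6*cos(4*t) 6*s/(s^2 + 16)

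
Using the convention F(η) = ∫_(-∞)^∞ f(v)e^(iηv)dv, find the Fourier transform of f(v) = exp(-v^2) sqrt(pi) * exp(-η^2/4)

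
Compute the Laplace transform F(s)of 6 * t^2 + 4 12/s^3 + 4/s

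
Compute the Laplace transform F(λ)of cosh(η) λ/(λ^2-1)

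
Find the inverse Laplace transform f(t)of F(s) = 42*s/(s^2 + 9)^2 7*t*sin(3*t)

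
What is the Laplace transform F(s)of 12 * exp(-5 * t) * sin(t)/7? 12/(7 * ((s + 5)^2 + 1))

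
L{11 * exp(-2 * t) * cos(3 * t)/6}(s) 11 * (s + 2)/(6 * ((s + 2)^2 + 9))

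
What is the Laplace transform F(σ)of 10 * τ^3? 60/σ^4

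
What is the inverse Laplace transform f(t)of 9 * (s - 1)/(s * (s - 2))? 9 * exp(t) * cosh(t)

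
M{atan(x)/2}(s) -pi * sec(pi * s/2)/(4 * s)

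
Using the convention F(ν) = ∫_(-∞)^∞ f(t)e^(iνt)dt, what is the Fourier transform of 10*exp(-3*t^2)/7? 10*sqrt(3)*sqrt(pi)*exp(-ν^2/12)/21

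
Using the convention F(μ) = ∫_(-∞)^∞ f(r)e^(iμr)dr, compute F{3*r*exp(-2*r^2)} 3*sqrt(2)*I*sqrt(pi)*μ*exp(-μ^2/8)/8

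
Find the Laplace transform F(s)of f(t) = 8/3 8/(3*s)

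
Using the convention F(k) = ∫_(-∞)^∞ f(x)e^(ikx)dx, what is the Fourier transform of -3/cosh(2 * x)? -3 * pi/(2 * cosh(pi * k/4))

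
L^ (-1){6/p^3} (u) 3*u^2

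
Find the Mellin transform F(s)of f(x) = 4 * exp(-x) 4 * gamma(s)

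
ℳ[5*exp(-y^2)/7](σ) 5*gamma(σ/2)/14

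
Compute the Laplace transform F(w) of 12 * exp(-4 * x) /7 12/(7 * (w + 4) ) 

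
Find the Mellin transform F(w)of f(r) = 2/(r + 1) 2*pi*csc(pi*w)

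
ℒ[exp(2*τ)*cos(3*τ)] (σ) (σ - 2) /((σ - 2) ^2 + 9) 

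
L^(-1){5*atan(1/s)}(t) 5*sin(t)/t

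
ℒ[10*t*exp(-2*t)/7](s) 10/(7*(s+2)^2)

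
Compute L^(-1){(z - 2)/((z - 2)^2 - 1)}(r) exp(2*r)*cosh(r)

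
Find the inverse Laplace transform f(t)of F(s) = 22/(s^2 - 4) 11 * sinh(2 * t)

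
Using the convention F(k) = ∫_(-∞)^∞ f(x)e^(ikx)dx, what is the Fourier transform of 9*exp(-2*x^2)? 9*sqrt(2)*sqrt(pi)*exp(-k^2/8)/2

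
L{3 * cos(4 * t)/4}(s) 3 * s/(4 * (s^2 + 16))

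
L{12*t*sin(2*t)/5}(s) 48*s/(5*(s^2 + 4)^2)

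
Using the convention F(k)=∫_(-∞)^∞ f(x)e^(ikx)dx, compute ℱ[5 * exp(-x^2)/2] 5 * sqrt(pi) * exp(-k^2/4)/2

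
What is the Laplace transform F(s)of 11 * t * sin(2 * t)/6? 22 * s/(3 * (s^2 + 4)^2)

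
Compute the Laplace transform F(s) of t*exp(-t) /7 1/(7*(s + 1) ^2) 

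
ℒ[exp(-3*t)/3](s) 1/(3*(s + 3))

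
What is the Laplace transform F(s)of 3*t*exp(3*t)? 3/(s - 3)^2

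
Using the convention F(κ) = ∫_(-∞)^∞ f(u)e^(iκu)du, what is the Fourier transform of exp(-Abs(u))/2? 1/(κ^2 + 1)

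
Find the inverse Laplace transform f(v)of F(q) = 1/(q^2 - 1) sinh(v)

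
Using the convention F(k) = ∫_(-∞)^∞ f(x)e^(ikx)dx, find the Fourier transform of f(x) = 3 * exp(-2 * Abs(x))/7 12/(7 * (k^2 + 4))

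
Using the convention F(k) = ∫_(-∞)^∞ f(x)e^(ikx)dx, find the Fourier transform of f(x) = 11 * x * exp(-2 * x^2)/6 11 * sqrt(2) * I * sqrt(pi) * k * exp(-k^2/8)/48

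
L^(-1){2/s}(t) 2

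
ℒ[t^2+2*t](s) 2/s^3+2/s^2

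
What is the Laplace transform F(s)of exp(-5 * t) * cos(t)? (s+5)/((s+5)^2+1)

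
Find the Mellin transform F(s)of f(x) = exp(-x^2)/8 gamma(s/2)/16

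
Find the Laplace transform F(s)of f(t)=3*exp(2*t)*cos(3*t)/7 3*(s - 2)/(7*((s - 2)^2 + 9))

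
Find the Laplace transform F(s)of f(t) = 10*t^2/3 20/(3*s^3)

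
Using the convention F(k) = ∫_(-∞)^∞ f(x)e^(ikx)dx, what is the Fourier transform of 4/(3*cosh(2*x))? 2*pi/(3*cosh(pi*k/4))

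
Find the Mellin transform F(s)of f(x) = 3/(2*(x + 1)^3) 3*pi*(s - 2)*(s - 1)/(4*sin(pi*s))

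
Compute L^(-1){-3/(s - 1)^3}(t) -3 * t^2 * exp(t)/2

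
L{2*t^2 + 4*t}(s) 4/s^3 + 4/s^2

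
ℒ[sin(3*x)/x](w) atan(3/w)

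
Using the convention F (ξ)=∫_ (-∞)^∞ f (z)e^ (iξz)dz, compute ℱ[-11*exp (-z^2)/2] -11*sqrt (pi)*exp (-ξ^2/4)/2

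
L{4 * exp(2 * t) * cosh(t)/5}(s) 4 * (s - 2)/(5 * ((s - 2)^2-1))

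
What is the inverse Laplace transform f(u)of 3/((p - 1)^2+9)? exp(u)*sin(3*u)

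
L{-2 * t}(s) -2/s^2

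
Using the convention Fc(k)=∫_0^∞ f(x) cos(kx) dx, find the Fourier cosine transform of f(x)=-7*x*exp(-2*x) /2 7*(k^2-4) /(2*(k^2 + 4) ^2) 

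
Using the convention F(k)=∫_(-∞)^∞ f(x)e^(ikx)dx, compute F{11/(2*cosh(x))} 11*pi/(2*cosh(pi*k/2))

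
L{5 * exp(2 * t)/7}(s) 5/(7 * (s - 2))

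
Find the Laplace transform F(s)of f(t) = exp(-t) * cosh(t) (s+1)/(s * (s+2))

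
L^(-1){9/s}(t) 9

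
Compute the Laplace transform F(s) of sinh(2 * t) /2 1/(s^2 - 4) 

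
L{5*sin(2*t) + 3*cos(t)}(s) 3*s/(s^2 + 1) + 10/(s^2 + 4)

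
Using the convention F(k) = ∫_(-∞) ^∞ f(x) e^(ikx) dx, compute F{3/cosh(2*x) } 3*pi/(2*cosh(pi*k/4) ) 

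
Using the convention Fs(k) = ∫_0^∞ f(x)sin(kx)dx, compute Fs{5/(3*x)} 5*pi/6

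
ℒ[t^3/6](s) s^(-4)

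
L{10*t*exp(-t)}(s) 10/(s + 1)^2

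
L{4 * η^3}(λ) 24/λ^4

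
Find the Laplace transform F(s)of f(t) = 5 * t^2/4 5/(2 * s^3)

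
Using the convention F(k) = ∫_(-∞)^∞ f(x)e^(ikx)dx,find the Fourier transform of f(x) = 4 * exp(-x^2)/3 4 * sqrt(pi) * exp(-k^2/4)/3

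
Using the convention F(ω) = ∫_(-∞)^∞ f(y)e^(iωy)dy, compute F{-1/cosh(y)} -pi/cosh(pi * ω/2)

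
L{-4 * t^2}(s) -8/s^3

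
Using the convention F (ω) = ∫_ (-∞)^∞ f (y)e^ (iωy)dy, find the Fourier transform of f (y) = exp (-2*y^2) sqrt (2)*sqrt (pi)*exp (-ω^2/8)/2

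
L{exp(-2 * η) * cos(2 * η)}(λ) (λ+2)/((λ+2)^2+4)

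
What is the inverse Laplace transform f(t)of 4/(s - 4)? 4 * exp(4 * t)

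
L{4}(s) 4/s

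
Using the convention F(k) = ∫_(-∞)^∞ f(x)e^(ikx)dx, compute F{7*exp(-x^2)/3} 7*sqrt(pi)*exp(-k^2/4)/3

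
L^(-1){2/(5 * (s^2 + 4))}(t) sin(2 * t)/5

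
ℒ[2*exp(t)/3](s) 2/(3*(s - 1))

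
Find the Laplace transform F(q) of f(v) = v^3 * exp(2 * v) 6/(q - 2) ^4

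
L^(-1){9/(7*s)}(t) 9/7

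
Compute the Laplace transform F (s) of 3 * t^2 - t 6/s^3-1/s^2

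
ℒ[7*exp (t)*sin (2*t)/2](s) 7/ ( (s - 1)^2+4)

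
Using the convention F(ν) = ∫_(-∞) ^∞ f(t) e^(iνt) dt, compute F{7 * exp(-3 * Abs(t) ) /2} 21/(ν^2 + 9) 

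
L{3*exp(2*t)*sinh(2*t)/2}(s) 3/(s*(s - 4))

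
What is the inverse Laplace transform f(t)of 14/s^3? 7 * t^2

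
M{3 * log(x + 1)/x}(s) -3 * pi * csc(pi * s)/(s - 1)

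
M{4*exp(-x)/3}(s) 4*gamma(s)/3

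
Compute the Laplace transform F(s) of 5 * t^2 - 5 10/s^3 - 5/s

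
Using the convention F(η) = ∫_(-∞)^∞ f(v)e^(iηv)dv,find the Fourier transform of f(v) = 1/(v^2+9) pi*exp(-3*Abs(η))/3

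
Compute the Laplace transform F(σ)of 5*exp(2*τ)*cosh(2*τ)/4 5*(σ - 2)/(4*σ*(σ - 4))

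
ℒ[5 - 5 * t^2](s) 5/s - 10/s^3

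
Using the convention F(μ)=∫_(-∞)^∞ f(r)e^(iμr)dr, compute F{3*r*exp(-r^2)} 3*I*sqrt(pi)*μ*exp(-μ^2/4)/2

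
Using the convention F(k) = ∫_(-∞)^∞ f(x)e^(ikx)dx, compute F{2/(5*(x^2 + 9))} 2*pi*exp(-3*Abs(k))/15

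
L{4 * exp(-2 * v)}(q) 4/(q + 2)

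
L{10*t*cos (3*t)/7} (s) 10*(s^2 - 9)/ (7*(s^2+9)^2)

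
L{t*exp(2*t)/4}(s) 1/(4*(s - 2)^2)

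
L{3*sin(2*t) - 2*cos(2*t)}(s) 6/(s^2 + 4) - 2*s/(s^2 + 4)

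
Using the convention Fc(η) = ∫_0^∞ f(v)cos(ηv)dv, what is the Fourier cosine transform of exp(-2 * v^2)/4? sqrt(2) * sqrt(pi) * exp(-η^2/8)/16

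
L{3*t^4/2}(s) 36/s^5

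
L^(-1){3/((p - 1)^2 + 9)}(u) exp(u)*sin(3*u)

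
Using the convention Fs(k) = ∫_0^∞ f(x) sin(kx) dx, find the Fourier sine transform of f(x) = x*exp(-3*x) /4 3*k/(2*(k^2+9) ^2) 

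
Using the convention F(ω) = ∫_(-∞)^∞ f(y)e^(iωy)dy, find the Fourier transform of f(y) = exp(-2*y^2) sqrt(2)*sqrt(pi)*exp(-ω^2/8)/2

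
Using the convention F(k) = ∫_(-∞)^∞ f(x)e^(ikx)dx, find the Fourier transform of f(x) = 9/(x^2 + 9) 3*pi*exp(-3*Abs(k))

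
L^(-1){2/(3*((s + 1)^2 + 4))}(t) exp(-t)*sin(2*t)/3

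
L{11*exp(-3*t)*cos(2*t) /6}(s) 11*(s + 3) /(6*((s + 3) ^2 + 4) ) 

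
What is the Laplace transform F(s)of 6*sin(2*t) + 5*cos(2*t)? 12/(s^2 + 4) + 5*s/(s^2 + 4)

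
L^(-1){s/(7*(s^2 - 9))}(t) cosh(3*t)/7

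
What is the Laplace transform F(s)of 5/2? 5/(2*s)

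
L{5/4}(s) 5/(4*s)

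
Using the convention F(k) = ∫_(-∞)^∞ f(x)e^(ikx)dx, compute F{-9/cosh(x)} -9*pi/cosh(pi*k/2)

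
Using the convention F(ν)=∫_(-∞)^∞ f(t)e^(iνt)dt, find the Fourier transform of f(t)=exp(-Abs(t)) 2/(ν^2+1)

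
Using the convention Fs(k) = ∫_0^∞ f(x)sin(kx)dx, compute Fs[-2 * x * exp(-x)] -4 * k/(k^2 + 1)^2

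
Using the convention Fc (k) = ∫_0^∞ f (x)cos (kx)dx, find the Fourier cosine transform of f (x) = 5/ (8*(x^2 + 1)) 5*pi*exp (-k)/16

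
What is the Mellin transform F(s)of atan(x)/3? -pi*sec(pi*s/2)/(6*s)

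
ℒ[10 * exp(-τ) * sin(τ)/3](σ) 10/(3 * ((σ + 1)^2 + 1))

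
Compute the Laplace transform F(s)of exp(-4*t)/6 1/(6*(s + 4))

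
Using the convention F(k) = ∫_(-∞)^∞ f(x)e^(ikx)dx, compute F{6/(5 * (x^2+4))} 3 * pi * exp(-2 * Abs(k))/5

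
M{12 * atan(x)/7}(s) -6 * pi * sec(pi * s/2)/(7 * s)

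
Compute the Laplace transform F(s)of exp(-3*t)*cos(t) (s + 3)/((s + 3)^2 + 1)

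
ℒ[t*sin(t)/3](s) 2*s/(3*(s^2 + 1)^2)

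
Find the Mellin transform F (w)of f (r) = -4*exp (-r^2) -2*gamma (w/2)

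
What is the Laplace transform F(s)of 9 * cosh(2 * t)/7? 9 * s/(7 * (s^2 - 4))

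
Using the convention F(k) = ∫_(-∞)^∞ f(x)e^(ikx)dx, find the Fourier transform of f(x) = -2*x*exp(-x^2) -I*sqrt(pi)*k*exp(-k^2/4)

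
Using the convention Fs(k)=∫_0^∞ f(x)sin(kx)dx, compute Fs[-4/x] -2 * pi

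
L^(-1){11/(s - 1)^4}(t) 11*t^3*exp(t)/6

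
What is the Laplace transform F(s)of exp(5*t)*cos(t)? (s - 5)/((s - 5)^2 + 1)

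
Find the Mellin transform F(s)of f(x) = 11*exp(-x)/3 11*gamma(s)/3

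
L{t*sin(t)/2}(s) s/(s^2 + 1)^2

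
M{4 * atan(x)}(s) -2 * pi * sec(pi * s/2)/s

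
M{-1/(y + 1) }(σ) -pi * csc(pi * σ) 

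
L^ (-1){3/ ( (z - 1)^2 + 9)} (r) exp (r)*sin (3*r)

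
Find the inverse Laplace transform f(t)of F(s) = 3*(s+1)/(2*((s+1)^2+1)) 3*exp(-t)*cos(t)/2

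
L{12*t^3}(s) 72/s^4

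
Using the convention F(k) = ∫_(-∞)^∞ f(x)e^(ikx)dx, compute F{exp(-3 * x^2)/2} sqrt(3) * sqrt(pi) * exp(-k^2/12)/6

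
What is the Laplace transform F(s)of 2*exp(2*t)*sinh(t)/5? 2/(5*((s - 2)^2 - 1))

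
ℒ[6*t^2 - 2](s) 12/s^3 - 2/s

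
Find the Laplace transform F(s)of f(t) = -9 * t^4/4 -54/s^5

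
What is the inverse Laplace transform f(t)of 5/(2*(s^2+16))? 5*sin(4*t)/8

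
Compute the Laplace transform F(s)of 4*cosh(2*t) 4*s/(s^2 - 4)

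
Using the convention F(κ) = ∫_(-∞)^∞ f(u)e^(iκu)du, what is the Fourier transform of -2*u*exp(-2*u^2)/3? -sqrt(2)*I*sqrt(pi)*κ*exp(-κ^2/8)/12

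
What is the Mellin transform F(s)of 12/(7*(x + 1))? 12*pi*csc(pi*s)/7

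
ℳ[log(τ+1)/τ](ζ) -pi*csc(pi*ζ)/(ζ - 1)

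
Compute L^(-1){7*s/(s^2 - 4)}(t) 7*cosh(2*t)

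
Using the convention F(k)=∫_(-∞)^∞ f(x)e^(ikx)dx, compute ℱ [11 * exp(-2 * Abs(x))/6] 22/(3 * (k^2 + 4))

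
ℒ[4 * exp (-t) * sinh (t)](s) 4/ (s * (s+2))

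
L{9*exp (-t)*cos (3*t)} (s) 9*(s + 1)/ ( (s + 1)^2 + 9)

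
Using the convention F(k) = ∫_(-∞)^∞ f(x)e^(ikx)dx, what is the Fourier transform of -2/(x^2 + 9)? -2 * pi * exp(-3 * Abs(k))/3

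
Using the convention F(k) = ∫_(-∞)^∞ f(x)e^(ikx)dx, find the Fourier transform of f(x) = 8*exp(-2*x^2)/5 4*sqrt(2)*sqrt(pi)*exp(-k^2/8)/5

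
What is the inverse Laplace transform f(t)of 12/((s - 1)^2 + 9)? 4 * exp(t) * sin(3 * t)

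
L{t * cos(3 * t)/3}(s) (s^2 - 9)/(3 * (s^2+9)^2)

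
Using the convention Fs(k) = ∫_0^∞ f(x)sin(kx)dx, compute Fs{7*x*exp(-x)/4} 7*k/(2*(k^2 + 1)^2)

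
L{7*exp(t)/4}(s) 7/(4*(s - 1))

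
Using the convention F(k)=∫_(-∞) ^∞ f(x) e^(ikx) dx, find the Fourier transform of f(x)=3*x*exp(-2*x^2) 3*sqrt(2)*I*sqrt(pi)*k*exp(-k^2/8) /8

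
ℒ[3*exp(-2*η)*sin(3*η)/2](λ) 9/(2*((λ+2)^2+9))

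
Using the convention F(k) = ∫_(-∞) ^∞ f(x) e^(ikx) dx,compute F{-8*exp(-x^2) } -8*sqrt(pi)*exp(-k^2/4) 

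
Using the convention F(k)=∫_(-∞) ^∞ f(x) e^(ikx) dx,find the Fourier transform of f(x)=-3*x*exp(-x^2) -3*I*sqrt(pi)*k*exp(-k^2/4) /2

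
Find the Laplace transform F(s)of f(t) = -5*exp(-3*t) -5/(s+3)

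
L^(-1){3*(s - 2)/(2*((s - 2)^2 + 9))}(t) 3*exp(2*t)*cos(3*t)/2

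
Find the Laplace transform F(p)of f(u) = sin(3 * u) 3/(p^2 + 9)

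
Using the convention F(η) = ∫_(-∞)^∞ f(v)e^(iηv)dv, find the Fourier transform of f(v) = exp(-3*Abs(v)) 6/(η^2 + 9)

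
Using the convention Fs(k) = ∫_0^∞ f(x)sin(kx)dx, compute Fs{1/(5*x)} pi/10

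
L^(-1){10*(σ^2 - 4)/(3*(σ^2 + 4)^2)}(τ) 10*τ*cos(2*τ)/3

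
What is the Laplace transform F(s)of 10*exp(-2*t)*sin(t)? 10/((s + 2)^2 + 1)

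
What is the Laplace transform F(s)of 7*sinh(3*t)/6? 7/(2*(s^2 - 9))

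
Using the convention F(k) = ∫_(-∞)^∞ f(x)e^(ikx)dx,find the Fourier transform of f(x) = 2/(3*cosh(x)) 2*pi/(3*cosh(pi*k/2))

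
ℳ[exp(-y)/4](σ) gamma(σ)/4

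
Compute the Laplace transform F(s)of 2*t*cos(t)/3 2*(s^2-1)/(3*(s^2 + 1)^2)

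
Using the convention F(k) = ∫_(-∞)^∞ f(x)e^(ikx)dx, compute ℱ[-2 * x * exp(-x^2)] -I * sqrt(pi) * k * exp(-k^2/4)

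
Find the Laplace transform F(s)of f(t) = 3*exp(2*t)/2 3/(2*(s - 2))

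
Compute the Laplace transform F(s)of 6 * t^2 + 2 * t 12/s^3 + 2/s^2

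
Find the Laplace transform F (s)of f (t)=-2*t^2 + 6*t 6/s^2 - 4/s^3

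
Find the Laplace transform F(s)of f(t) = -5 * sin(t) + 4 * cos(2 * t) 4 * s/(s^2 + 4) - 5/(s^2 + 1)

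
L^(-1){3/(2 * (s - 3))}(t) 3 * exp(3 * t)/2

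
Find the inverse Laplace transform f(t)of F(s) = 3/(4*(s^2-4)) 3*sinh(2*t)/8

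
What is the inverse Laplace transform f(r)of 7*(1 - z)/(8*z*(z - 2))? -7*exp(r)*cosh(r)/8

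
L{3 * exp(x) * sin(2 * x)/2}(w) 3/((w - 1)^2 + 4)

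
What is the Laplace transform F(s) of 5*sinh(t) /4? 5/(4*(s^2-1) ) 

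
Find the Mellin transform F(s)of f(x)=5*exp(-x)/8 5*gamma(s)/8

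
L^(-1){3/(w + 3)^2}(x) 3 * x * exp(-3 * x)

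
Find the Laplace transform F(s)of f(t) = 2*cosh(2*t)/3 2*s/(3*(s^2 - 4))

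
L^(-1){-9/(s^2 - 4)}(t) -9 * sinh(2 * t)/2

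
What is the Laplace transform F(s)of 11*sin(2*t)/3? 22/(3*(s^2 + 4))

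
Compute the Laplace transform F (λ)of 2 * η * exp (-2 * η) 2/ (λ + 2)^2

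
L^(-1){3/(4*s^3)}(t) 3*t^2/8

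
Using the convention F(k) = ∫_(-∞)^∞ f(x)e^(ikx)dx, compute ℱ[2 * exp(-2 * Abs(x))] 8/(k^2 + 4)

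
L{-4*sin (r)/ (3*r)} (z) -4*atan (1/z)/3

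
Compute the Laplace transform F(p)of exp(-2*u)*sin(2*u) 2/((p + 2)^2 + 4)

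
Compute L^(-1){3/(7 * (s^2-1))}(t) 3 * sinh(t)/7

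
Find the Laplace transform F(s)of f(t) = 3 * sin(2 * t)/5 6/(5 * (s^2 + 4))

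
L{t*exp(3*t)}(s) (s - 3)^(-2)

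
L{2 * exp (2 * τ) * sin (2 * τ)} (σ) 4/ ( (σ - 2)^2 + 4)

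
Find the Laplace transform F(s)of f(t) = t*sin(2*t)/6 2*s/(3*(s^2 + 4)^2)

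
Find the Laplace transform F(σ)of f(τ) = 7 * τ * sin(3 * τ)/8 21 * σ/(4 * (σ^2+9)^2)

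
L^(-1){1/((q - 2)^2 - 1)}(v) exp(2*v)*sinh(v)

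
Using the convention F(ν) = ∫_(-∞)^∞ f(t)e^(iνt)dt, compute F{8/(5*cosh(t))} 8*pi/(5*cosh(pi*ν/2))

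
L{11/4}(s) 11/(4 * s)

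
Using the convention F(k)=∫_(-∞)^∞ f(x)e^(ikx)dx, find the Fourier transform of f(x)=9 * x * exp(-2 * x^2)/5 9 * sqrt(2) * I * sqrt(pi) * k * exp(-k^2/8)/40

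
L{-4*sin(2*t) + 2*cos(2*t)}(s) 2*s/(s^2 + 4)-8/(s^2 + 4)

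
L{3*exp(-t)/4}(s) 3/(4*(s+1))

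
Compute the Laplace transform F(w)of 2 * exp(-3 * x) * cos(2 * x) 2 * (w + 3)/((w + 3)^2 + 4)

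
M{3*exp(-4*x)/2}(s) 3*gamma(s)/(2*2^(2*s))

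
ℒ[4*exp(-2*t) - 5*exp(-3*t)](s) 4/(s+2) - 5/(s+3) 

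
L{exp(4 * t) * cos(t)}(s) (s - 4)/((s - 4)^2 + 1)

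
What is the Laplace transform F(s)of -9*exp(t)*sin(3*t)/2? -27/(2*(s - 1)^2 + 18)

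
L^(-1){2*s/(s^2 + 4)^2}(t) t*sin(2*t)/2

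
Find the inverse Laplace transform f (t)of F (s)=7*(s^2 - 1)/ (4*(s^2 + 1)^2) 7*t*cos (t)/4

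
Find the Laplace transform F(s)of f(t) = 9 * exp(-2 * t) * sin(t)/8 9/(8 * ((s + 2)^2 + 1))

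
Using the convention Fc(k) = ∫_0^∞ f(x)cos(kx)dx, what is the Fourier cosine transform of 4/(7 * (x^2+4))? pi * exp(-2 * k)/7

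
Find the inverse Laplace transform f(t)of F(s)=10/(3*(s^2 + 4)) 5*sin(2*t)/3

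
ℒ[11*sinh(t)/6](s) 11/(6*(s^2 - 1))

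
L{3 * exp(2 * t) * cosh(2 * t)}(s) 3 * (s - 2)/(s * (s - 4))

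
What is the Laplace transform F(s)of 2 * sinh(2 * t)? 4/(s^2 - 4)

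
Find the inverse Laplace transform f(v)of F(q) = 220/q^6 11*v^5/6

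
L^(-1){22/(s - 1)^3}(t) 11 * t^2 * exp(t)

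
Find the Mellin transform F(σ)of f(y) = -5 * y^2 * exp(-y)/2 -5 * gamma(σ + 2)/2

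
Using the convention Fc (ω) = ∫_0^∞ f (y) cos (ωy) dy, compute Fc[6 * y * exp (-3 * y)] 6 * (9 - ω^2) / (ω^2+9) ^2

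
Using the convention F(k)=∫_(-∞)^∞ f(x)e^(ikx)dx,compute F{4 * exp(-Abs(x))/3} 8/(3 * (k^2+1))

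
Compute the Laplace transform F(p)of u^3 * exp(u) 6/(p - 1)^4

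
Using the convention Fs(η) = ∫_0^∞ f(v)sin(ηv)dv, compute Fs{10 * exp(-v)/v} 10 * atan(η)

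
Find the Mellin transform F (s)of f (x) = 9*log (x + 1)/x -9*pi*csc (pi*s)/ (s - 1)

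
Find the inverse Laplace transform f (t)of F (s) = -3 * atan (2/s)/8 -3 * sin (2 * t)/ (8 * t)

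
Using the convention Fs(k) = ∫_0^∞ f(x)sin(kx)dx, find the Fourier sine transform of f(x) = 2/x pi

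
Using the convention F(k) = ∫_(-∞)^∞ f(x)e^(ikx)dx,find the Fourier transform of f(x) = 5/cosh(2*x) 5*pi/(2*cosh(pi*k/4))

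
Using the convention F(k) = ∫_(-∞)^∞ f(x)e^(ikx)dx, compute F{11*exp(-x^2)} 11*sqrt(pi)*exp(-k^2/4)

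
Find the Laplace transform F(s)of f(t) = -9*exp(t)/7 -9/(7*s - 7)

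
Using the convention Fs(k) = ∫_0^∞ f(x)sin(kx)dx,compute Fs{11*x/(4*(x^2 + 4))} 11*pi*exp(-2*k)/8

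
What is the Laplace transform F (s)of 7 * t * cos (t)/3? 7 * (s^2 - 1)/ (3 * (s^2 + 1)^2)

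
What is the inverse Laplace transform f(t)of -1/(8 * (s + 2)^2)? -t * exp(-2 * t)/8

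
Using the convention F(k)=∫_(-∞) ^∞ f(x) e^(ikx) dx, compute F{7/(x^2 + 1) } 7 * pi * exp(-Abs(k) ) 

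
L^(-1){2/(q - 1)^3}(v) v^2*exp(v)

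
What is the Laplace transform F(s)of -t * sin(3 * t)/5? -6 * s/(5 * (s^2+9)^2)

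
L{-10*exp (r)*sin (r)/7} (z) -10/ (7*(z - 1)^2 + 7)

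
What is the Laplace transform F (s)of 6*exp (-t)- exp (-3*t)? 6/ (s+1)-1/ (s+3)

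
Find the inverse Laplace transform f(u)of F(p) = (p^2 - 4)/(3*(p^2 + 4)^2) u*cos(2*u)/3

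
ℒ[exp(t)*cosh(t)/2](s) (s - 1)/(2*s*(s - 2))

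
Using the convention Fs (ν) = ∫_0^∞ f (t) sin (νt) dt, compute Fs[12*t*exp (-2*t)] 48*ν/ (ν^2 + 4) ^2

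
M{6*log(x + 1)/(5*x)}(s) -6*pi*csc(pi*s)/(5*s - 5)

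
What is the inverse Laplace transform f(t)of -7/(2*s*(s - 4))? -7*exp(2*t)*sinh(2*t)/4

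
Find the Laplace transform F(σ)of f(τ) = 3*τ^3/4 9/(2*σ^4)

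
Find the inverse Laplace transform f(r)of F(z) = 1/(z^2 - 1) sinh(r)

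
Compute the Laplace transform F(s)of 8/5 8/(5 * s)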